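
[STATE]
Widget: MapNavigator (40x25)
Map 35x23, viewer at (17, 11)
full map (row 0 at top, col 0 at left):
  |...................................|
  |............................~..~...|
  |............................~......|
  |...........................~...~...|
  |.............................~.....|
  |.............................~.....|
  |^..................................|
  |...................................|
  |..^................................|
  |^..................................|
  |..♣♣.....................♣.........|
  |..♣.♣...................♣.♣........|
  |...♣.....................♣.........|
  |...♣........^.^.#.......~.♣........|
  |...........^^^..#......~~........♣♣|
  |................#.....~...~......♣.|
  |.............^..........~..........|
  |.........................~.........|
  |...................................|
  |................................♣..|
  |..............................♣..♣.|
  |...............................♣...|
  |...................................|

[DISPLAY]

                                        
   ...................................  
   ............................~..~...  
   ............................~......  
   ...........................~...~...  
   .............................~.....  
   .............................~.....  
   ^..................................  
   ...................................  
   ..^................................  
   ^..................................  
   ..♣♣.....................♣.........  
   ..♣.♣............@......♣.♣........  
   ...♣.....................♣.........  
   ...♣........^.^.#.......~.♣........  
   ...........^^^..#......~~........♣♣  
   ................#.....~...~......♣.  
   .............^..........~..........  
   .........................~.........  
   ...................................  
   ................................♣..  
   ..............................♣..♣.  
   ...............................♣...  
   ...................................  
                                        


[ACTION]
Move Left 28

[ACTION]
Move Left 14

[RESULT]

                                        
                    ....................
                    ....................
                    ....................
                    ....................
                    ....................
                    ....................
                    ^...................
                    ....................
                    ..^.................
                    ^...................
                    ..♣♣................
                    @.♣.♣...............
                    ...♣................
                    ...♣........^.^.#...
                    ...........^^^..#...
                    ................#...
                    .............^......
                    ....................
                    ....................
                    ....................
                    ....................
                    ....................
                    ....................
                                        


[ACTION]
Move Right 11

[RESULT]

                                        
         ...............................
         ............................~..
         ............................~..
         ...........................~...
         .............................~.
         .............................~.
         ^..............................
         ...............................
         ..^............................
         ^..............................
         ..♣♣.....................♣.....
         ..♣.♣......@............♣.♣....
         ...♣.....................♣.....
         ...♣........^.^.#.......~.♣....
         ...........^^^..#......~~......
         ................#.....~...~....
         .............^..........~......
         .........................~.....
         ...............................
         ...............................
         ..............................♣
         ...............................
         ...............................
                                        


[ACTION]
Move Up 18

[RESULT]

                                        
                                        
                                        
                                        
                                        
                                        
                                        
                                        
                                        
                                        
                                        
                                        
         ...........@...................
         ............................~..
         ............................~..
         ...........................~...
         .............................~.
         .............................~.
         ^..............................
         ...............................
         ..^............................
         ^..............................
         ..♣♣.....................♣.....
         ..♣.♣...................♣.♣....
         ...♣.....................♣.....


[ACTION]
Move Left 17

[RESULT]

                                        
                                        
                                        
                                        
                                        
                                        
                                        
                                        
                                        
                                        
                                        
                                        
                    @...................
                    ....................
                    ....................
                    ....................
                    ....................
                    ....................
                    ^...................
                    ....................
                    ..^.................
                    ^...................
                    ..♣♣................
                    ..♣.♣...............
                    ...♣................


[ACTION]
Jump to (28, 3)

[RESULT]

                                        
                                        
                                        
                                        
                                        
                                        
                                        
                                        
                                        
...........................             
....................~..~...             
....................~......             
...................~@..~...             
.....................~.....             
.....................~.....             
...........................             
...........................             
...........................             
...........................             
.................♣.........             
................♣.♣........             
.................♣.........             
....^.^.#.......~.♣........             
...^^^..#......~~........♣♣             
........#.....~...~......♣.             


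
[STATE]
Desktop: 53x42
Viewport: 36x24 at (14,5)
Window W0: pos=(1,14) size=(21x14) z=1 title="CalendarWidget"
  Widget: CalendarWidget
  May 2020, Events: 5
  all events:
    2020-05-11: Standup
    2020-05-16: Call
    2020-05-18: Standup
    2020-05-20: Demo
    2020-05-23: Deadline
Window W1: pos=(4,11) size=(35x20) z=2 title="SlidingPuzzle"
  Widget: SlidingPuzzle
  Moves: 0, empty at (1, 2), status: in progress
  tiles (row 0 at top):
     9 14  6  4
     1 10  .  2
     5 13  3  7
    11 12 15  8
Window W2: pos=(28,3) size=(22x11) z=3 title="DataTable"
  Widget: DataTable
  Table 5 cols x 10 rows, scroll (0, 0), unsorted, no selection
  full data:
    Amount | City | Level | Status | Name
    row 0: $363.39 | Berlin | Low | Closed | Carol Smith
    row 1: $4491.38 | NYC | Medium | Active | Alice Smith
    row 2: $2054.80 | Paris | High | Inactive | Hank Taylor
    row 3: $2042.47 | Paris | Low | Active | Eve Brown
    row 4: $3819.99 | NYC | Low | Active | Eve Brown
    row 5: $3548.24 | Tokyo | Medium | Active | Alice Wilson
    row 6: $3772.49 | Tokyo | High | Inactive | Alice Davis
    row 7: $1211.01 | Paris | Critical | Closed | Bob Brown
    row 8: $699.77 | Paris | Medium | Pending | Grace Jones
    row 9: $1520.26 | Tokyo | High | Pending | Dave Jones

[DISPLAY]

              ┠────────────────────┨
              ┃Amount  │City  │Leve┃
              ┃────────┼──────┼────┃
              ┃$363.39 │Berlin│Low ┃
              ┃$4491.38│NYC   │Medi┃
              ┃$2054.80│Paris │High┃
━━━━━━━━━━━━━━┃$2042.47│Paris │Low ┃
uzzle         ┃$3819.99│NYC   │Low ┃
──────────────┗━━━━━━━━━━━━━━━━━━━━┛
─┬────┬────┐            ┃           
 │  6 │  4 │            ┃           
─┼────┼────┤            ┃           
 │    │  2 │            ┃           
─┼────┼────┤            ┃           
 │  3 │  7 │            ┃           
─┼────┼────┤            ┃           
 │ 15 │  8 │            ┃           
─┴────┴────┘            ┃           
                        ┃           
                        ┃           
                        ┃           
                        ┃           
                        ┃           
                        ┃           


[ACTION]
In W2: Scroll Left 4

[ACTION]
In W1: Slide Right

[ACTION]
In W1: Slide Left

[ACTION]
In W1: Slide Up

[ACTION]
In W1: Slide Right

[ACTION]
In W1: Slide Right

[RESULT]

              ┠────────────────────┨
              ┃Amount  │City  │Leve┃
              ┃────────┼──────┼────┃
              ┃$363.39 │Berlin│Low ┃
              ┃$4491.38│NYC   │Medi┃
              ┃$2054.80│Paris │High┃
━━━━━━━━━━━━━━┃$2042.47│Paris │Low ┃
uzzle         ┃$3819.99│NYC   │Low ┃
──────────────┗━━━━━━━━━━━━━━━━━━━━┛
─┬────┬────┐            ┃           
 │  6 │  4 │            ┃           
─┼────┼────┤            ┃           
 │  3 │  2 │            ┃           
─┼────┼────┤            ┃           
 │ 13 │  7 │            ┃           
─┼────┼────┤            ┃           
 │ 15 │  8 │            ┃           
─┴────┴────┘            ┃           
                        ┃           
                        ┃           
                        ┃           
                        ┃           
                        ┃           
                        ┃           


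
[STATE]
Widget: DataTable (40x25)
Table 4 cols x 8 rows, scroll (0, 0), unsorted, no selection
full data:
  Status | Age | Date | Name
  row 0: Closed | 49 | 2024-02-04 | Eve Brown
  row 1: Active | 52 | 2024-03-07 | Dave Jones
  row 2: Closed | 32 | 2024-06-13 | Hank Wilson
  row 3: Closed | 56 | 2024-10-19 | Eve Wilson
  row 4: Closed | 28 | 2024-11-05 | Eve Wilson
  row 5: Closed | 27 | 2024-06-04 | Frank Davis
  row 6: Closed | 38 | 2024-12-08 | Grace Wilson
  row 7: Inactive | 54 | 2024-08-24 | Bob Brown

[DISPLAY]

Status  │Age│Date      │Name            
────────┼───┼──────────┼────────────    
Closed  │49 │2024-02-04│Eve Brown       
Active  │52 │2024-03-07│Dave Jones      
Closed  │32 │2024-06-13│Hank Wilson     
Closed  │56 │2024-10-19│Eve Wilson      
Closed  │28 │2024-11-05│Eve Wilson      
Closed  │27 │2024-06-04│Frank Davis     
Closed  │38 │2024-12-08│Grace Wilson    
Inactive│54 │2024-08-24│Bob Brown       
                                        
                                        
                                        
                                        
                                        
                                        
                                        
                                        
                                        
                                        
                                        
                                        
                                        
                                        
                                        


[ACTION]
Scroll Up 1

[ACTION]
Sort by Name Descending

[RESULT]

Status  │Age│Date      │Name       ▼    
────────┼───┼──────────┼────────────    
Closed  │32 │2024-06-13│Hank Wilson     
Closed  │38 │2024-12-08│Grace Wilson    
Closed  │27 │2024-06-04│Frank Davis     
Closed  │56 │2024-10-19│Eve Wilson      
Closed  │28 │2024-11-05│Eve Wilson      
Closed  │49 │2024-02-04│Eve Brown       
Active  │52 │2024-03-07│Dave Jones      
Inactive│54 │2024-08-24│Bob Brown       
                                        
                                        
                                        
                                        
                                        
                                        
                                        
                                        
                                        
                                        
                                        
                                        
                                        
                                        
                                        


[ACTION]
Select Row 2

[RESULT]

Status  │Age│Date      │Name       ▼    
────────┼───┼──────────┼────────────    
Closed  │32 │2024-06-13│Hank Wilson     
Closed  │38 │2024-12-08│Grace Wilson    
>losed  │27 │2024-06-04│Frank Davis     
Closed  │56 │2024-10-19│Eve Wilson      
Closed  │28 │2024-11-05│Eve Wilson      
Closed  │49 │2024-02-04│Eve Brown       
Active  │52 │2024-03-07│Dave Jones      
Inactive│54 │2024-08-24│Bob Brown       
                                        
                                        
                                        
                                        
                                        
                                        
                                        
                                        
                                        
                                        
                                        
                                        
                                        
                                        
                                        


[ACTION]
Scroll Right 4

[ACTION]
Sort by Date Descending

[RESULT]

Status  │Age│Date     ▼│Name            
────────┼───┼──────────┼────────────    
Closed  │38 │2024-12-08│Grace Wilson    
Closed  │28 │2024-11-05│Eve Wilson      
>losed  │56 │2024-10-19│Eve Wilson      
Inactive│54 │2024-08-24│Bob Brown       
Closed  │32 │2024-06-13│Hank Wilson     
Closed  │27 │2024-06-04│Frank Davis     
Active  │52 │2024-03-07│Dave Jones      
Closed  │49 │2024-02-04│Eve Brown       
                                        
                                        
                                        
                                        
                                        
                                        
                                        
                                        
                                        
                                        
                                        
                                        
                                        
                                        
                                        


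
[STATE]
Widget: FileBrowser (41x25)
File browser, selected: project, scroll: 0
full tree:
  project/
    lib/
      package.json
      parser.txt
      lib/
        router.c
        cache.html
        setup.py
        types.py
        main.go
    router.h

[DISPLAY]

> [-] project/                           
    [+] lib/                             
    router.h                             
                                         
                                         
                                         
                                         
                                         
                                         
                                         
                                         
                                         
                                         
                                         
                                         
                                         
                                         
                                         
                                         
                                         
                                         
                                         
                                         
                                         
                                         


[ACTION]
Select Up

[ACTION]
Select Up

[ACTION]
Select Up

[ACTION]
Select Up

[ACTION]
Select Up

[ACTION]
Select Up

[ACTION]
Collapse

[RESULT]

> [+] project/                           
                                         
                                         
                                         
                                         
                                         
                                         
                                         
                                         
                                         
                                         
                                         
                                         
                                         
                                         
                                         
                                         
                                         
                                         
                                         
                                         
                                         
                                         
                                         
                                         


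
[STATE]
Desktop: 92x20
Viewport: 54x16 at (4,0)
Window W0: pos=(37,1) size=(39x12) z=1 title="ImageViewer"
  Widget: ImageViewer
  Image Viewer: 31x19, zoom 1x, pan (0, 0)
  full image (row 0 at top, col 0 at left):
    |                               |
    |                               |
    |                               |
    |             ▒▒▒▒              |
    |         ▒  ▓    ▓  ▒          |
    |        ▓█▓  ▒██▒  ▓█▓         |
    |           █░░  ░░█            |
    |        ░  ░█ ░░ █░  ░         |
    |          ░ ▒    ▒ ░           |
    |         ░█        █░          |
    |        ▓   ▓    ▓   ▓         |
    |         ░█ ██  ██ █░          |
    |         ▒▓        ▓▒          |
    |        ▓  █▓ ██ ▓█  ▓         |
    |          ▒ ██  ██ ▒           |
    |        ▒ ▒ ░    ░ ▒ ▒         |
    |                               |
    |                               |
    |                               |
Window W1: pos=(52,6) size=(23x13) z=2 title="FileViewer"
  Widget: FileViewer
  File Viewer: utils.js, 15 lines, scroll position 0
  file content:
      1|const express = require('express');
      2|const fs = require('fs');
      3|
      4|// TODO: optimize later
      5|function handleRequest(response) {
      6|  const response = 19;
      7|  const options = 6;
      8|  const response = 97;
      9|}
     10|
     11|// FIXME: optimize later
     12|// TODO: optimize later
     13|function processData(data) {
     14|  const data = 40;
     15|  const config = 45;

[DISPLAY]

                                                      
                                 ┏━━━━━━━━━━━━━━━━━━━━
                                 ┃ ImageViewer        
                                 ┠────────────────────
                                 ┃                    
                                 ┃                    
                                 ┃              ┏━━━━━
                                 ┃             ▒┃ File
                                 ┃         ▒  ▓ ┠─────
                                 ┃        ▓█▓  ▒┃const
                                 ┃           █░░┃const
                                 ┃        ░  ░█ ┃     
                                 ┗━━━━━━━━━━━━━━┃// TO
                                                ┃funct
                                                ┃  con
                                                ┃  con


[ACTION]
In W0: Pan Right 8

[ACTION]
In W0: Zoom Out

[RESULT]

                                                      
                                 ┏━━━━━━━━━━━━━━━━━━━━
                                 ┃ ImageViewer        
                                 ┠────────────────────
                                 ┃                    
                                 ┃                    
                                 ┃              ┏━━━━━
                                 ┃     ▒▒▒▒     ┃ File
                                 ┃ ▒  ▓    ▓  ▒ ┠─────
                                 ┃▓█▓  ▒██▒  ▓█▓┃const
                                 ┃   █░░  ░░█   ┃const
                                 ┃░  ░█ ░░ █░  ░┃     
                                 ┗━━━━━━━━━━━━━━┃// TO
                                                ┃funct
                                                ┃  con
                                                ┃  con


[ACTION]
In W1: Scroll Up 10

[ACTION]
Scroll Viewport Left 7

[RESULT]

                                                      
                                     ┏━━━━━━━━━━━━━━━━
                                     ┃ ImageViewer    
                                     ┠────────────────
                                     ┃                
                                     ┃                
                                     ┃              ┏━
                                     ┃     ▒▒▒▒     ┃ 
                                     ┃ ▒  ▓    ▓  ▒ ┠─
                                     ┃▓█▓  ▒██▒  ▓█▓┃c
                                     ┃   █░░  ░░█   ┃c
                                     ┃░  ░█ ░░ █░  ░┃ 
                                     ┗━━━━━━━━━━━━━━┃/
                                                    ┃f
                                                    ┃ 
                                                    ┃ 


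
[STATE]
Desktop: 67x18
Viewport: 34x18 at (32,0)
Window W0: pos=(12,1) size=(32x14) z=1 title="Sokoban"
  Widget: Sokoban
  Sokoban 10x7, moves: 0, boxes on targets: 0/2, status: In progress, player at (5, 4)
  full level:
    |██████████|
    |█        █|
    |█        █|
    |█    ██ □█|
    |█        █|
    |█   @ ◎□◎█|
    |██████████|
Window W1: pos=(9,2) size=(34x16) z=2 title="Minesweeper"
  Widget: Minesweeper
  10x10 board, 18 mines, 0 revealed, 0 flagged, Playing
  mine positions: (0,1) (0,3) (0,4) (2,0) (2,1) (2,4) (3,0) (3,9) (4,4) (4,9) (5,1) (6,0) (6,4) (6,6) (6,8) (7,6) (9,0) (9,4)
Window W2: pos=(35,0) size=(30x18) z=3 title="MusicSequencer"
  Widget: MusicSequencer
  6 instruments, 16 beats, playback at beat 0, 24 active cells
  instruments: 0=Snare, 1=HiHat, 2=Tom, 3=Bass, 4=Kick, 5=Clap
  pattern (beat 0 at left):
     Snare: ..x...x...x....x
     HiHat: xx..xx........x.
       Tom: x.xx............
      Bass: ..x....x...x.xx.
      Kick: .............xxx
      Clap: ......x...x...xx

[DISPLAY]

   ┏━━━━━━━━━━━━━━━━━━━━━━━━━━━━┓ 
━━━┃ MusicSequencer             ┃ 
━━━┠────────────────────────────┨ 
   ┃      ▼123456789012345      ┃ 
───┃ Snare··█···█···█····█      ┃ 
   ┃ HiHat██··██········█·      ┃ 
   ┃   Tom█·██············      ┃ 
   ┃  Bass··█····█···█·██·      ┃ 
   ┃  Kick·············███      ┃ 
   ┃  Clap······█···█···██      ┃ 
   ┃                            ┃ 
   ┃                            ┃ 
   ┃                            ┃ 
   ┃                            ┃ 
   ┃                            ┃ 
   ┃                            ┃ 
   ┃                            ┃ 
━━━┗━━━━━━━━━━━━━━━━━━━━━━━━━━━━┛ 


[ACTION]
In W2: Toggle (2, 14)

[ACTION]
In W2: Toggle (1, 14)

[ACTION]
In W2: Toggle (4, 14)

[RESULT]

   ┏━━━━━━━━━━━━━━━━━━━━━━━━━━━━┓ 
━━━┃ MusicSequencer             ┃ 
━━━┠────────────────────────────┨ 
   ┃      ▼123456789012345      ┃ 
───┃ Snare··█···█···█····█      ┃ 
   ┃ HiHat██··██··········      ┃ 
   ┃   Tom█·██··········█·      ┃ 
   ┃  Bass··█····█···█·██·      ┃ 
   ┃  Kick·············█·█      ┃ 
   ┃  Clap······█···█···██      ┃ 
   ┃                            ┃ 
   ┃                            ┃ 
   ┃                            ┃ 
   ┃                            ┃ 
   ┃                            ┃ 
   ┃                            ┃ 
   ┃                            ┃ 
━━━┗━━━━━━━━━━━━━━━━━━━━━━━━━━━━┛ 


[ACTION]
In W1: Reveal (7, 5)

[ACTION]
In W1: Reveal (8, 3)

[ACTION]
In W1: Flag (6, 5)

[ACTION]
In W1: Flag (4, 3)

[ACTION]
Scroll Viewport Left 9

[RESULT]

            ┏━━━━━━━━━━━━━━━━━━━━━
━━━━━━━━━━━━┃ MusicSequencer      
━━━━━━━━━━━━┠─────────────────────
            ┃      ▼12345678901234
────────────┃ Snare··█···█···█····
            ┃ HiHat██··██·········
            ┃   Tom█·██··········█
            ┃  Bass··█····█···█·██
            ┃  Kick·············█·
            ┃  Clap······█···█···█
            ┃                     
            ┃                     
            ┃                     
            ┃                     
            ┃                     
            ┃                     
            ┃                     
━━━━━━━━━━━━┗━━━━━━━━━━━━━━━━━━━━━


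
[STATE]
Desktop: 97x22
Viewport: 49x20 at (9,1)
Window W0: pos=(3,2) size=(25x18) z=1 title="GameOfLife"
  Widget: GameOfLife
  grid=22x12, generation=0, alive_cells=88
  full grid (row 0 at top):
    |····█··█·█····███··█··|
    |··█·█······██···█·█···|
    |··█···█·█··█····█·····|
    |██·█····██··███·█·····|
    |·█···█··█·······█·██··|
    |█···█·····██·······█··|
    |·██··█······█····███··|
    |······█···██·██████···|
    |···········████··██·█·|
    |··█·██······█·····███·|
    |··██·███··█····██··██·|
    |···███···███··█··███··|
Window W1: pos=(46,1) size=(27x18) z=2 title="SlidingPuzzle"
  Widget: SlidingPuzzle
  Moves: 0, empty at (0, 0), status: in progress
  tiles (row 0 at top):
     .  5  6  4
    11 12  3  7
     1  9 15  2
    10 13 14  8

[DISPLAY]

                                     ┏━━━━━━━━━━━
━━━━━━━━━━━━━━━━━━┓                  ┃ SlidingPuz
OfLife            ┃                  ┠───────────
──────────────────┨                  ┃┌────┬────┬
0                 ┃                  ┃│    │  5 │
··█·█····███··█·· ┃                  ┃├────┼────┼
······██···█·█··· ┃                  ┃│ 11 │ 12 │
·█·█··█····█····· ┃                  ┃├────┼────┼
···██··███·█····· ┃                  ┃│  1 │  9 │
█··█·······█·██·· ┃                  ┃├────┼────┼
·····██·······█·· ┃                  ┃│ 10 │ 13 │
█······█····███·· ┃                  ┃└────┴────┴
·█···██·██████··· ┃                  ┃Moves: 0   
······████··██·█· ┃                  ┃           
█······█·····███· ┃                  ┃           
███··█····██··██· ┃                  ┃           
█···███··█··███·· ┃                  ┃           
                  ┃                  ┗━━━━━━━━━━━
━━━━━━━━━━━━━━━━━━┛                              
                                                 


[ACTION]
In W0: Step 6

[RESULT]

                                     ┏━━━━━━━━━━━
━━━━━━━━━━━━━━━━━━┓                  ┃ SlidingPuz
OfLife            ┃                  ┠───────────
──────────────────┨                  ┃┌────┬────┬
6                 ┃                  ┃│    │  5 │
················· ┃                  ┃├────┼────┼
·██···█·█········ ┃                  ┃│ 11 │ 12 │
·██··█··█········ ┃                  ┃├────┼────┼
····██··········· ┃                  ┃│  1 │  9 │
····█··██·····█·· ┃                  ┃├────┼────┼
·██·█·········█·· ┃                  ┃│ 10 │ 13 │
██···█···██······ ┃                  ┃└────┴────┴
█·········█······ ┃                  ┃Moves: 0   
██████··········· ┃                  ┃           
█·███···█··██·█·· ┃                  ┃           
█·█···██··██···█· ┃                  ┃           
···███····██·██·· ┃                  ┃           
                  ┃                  ┗━━━━━━━━━━━
━━━━━━━━━━━━━━━━━━┛                              
                                                 


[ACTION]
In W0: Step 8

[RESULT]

                                     ┏━━━━━━━━━━━
━━━━━━━━━━━━━━━━━━┓                  ┃ SlidingPuz
OfLife            ┃                  ┠───────────
──────────────────┨                  ┃┌────┬────┬
14                ┃                  ┃│    │  5 │
················· ┃                  ┃├────┼────┼
················· ┃                  ┃│ 11 │ 12 │
··█·············· ┃                  ┃├────┼────┼
██·██·····█······ ┃                  ┃│  1 │  9 │
····█···██·█····· ┃                  ┃├────┼────┼
·█·█···█····█···· ┃                  ┃│ 10 │ 13 │
█······██·██····· ┃                  ┃└────┴────┴
·······█········· ┃                  ┃Moves: 0   
█······█·██······ ┃                  ┃           
█···█··█·██······ ┃                  ┃           
··█········█····· ┃                  ┃           
··█·█····█······· ┃                  ┃           
                  ┃                  ┗━━━━━━━━━━━
━━━━━━━━━━━━━━━━━━┛                              
                                                 


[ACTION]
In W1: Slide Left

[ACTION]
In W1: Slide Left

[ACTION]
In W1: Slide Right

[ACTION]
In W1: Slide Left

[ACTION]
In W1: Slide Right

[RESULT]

                                     ┏━━━━━━━━━━━
━━━━━━━━━━━━━━━━━━┓                  ┃ SlidingPuz
OfLife            ┃                  ┠───────────
──────────────────┨                  ┃┌────┬────┬
14                ┃                  ┃│  5 │    │
················· ┃                  ┃├────┼────┼
················· ┃                  ┃│ 11 │ 12 │
··█·············· ┃                  ┃├────┼────┼
██·██·····█······ ┃                  ┃│  1 │  9 │
····█···██·█····· ┃                  ┃├────┼────┼
·█·█···█····█···· ┃                  ┃│ 10 │ 13 │
█······██·██····· ┃                  ┃└────┴────┴
·······█········· ┃                  ┃Moves: 5   
█······█·██······ ┃                  ┃           
█···█··█·██······ ┃                  ┃           
··█········█····· ┃                  ┃           
··█·█····█······· ┃                  ┃           
                  ┃                  ┗━━━━━━━━━━━
━━━━━━━━━━━━━━━━━━┛                              
                                                 


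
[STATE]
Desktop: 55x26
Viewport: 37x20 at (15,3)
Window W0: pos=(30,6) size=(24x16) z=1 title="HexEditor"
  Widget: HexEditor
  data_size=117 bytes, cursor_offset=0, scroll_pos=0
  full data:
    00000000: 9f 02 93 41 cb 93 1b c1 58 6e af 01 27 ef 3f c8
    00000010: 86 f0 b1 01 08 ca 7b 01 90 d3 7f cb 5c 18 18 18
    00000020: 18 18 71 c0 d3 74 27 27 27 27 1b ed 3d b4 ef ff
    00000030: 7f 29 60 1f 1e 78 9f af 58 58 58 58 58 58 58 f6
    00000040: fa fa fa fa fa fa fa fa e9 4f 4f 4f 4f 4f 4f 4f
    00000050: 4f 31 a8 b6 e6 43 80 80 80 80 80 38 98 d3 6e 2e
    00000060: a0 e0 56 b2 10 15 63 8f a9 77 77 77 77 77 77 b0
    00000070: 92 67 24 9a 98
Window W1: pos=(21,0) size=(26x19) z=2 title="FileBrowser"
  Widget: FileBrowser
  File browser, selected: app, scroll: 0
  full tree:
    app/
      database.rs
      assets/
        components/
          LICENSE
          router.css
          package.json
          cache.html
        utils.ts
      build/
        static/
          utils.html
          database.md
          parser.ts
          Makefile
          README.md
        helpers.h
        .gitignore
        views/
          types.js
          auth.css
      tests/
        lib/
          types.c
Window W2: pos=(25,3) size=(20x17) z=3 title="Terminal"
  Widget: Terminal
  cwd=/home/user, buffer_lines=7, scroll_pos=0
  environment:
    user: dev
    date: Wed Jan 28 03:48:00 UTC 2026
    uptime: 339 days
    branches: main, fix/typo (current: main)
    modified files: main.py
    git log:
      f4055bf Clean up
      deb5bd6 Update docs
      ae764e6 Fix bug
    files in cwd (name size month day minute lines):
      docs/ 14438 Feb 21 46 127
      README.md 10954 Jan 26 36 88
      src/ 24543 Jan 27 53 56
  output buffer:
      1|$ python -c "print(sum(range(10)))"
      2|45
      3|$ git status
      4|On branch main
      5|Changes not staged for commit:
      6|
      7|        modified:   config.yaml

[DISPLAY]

      ┃> [┏━━━━━━━━━━━━━━━━━━┓ ┃     
      ┃   ┃ Terminal         ┃ ┃     
      ┃   ┠──────────────────┨ ┃     
      ┃   ┃$ python -c "print┃ ┃━━━━━
      ┃   ┃45                ┃ ┃     
      ┃   ┃$ git status      ┃ ┃─────
      ┃   ┃On branch main    ┃ ┃93 41
      ┃   ┃Changes not staged┃ ┃b1 01
      ┃   ┃                  ┃ ┃71 c0
      ┃   ┃        modified: ┃ ┃60 1f
      ┃   ┃$ █               ┃ ┃fa fa
      ┃   ┃                  ┃ ┃a8 b6
      ┃   ┃                  ┃ ┃56 b2
      ┃   ┃                  ┃ ┃24 9a
      ┃   ┃                  ┃ ┃     
      ┗━━━┃                  ┃━┛     
          ┗━━━━━━━━━━━━━━━━━━┛       
               ┃                     
               ┗━━━━━━━━━━━━━━━━━━━━━
                                     


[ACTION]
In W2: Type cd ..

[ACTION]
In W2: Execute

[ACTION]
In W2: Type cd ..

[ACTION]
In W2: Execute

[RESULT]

      ┃> [┏━━━━━━━━━━━━━━━━━━┓ ┃     
      ┃   ┃ Terminal         ┃ ┃     
      ┃   ┠──────────────────┨ ┃     
      ┃   ┃$ python -c "print┃ ┃━━━━━
      ┃   ┃45                ┃ ┃     
      ┃   ┃$ git status      ┃ ┃─────
      ┃   ┃On branch main    ┃ ┃93 41
      ┃   ┃Changes not staged┃ ┃b1 01
      ┃   ┃                  ┃ ┃71 c0
      ┃   ┃        modified: ┃ ┃60 1f
      ┃   ┃$ cd ..           ┃ ┃fa fa
      ┃   ┃                  ┃ ┃a8 b6
      ┃   ┃$ cd ..           ┃ ┃56 b2
      ┃   ┃                  ┃ ┃24 9a
      ┃   ┃$ █               ┃ ┃     
      ┗━━━┃                  ┃━┛     
          ┗━━━━━━━━━━━━━━━━━━┛       
               ┃                     
               ┗━━━━━━━━━━━━━━━━━━━━━
                                     
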